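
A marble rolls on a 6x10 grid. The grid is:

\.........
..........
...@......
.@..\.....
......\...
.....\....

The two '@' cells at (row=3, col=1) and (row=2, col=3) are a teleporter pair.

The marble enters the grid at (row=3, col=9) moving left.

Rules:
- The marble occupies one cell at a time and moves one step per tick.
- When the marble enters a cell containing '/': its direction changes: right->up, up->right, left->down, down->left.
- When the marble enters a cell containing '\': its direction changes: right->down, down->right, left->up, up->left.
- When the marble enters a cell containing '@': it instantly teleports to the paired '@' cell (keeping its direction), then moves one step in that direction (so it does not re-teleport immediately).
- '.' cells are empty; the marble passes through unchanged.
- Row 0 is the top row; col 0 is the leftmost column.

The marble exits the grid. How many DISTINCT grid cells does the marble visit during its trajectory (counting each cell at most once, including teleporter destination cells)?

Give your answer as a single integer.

Answer: 9

Derivation:
Step 1: enter (3,9), '.' pass, move left to (3,8)
Step 2: enter (3,8), '.' pass, move left to (3,7)
Step 3: enter (3,7), '.' pass, move left to (3,6)
Step 4: enter (3,6), '.' pass, move left to (3,5)
Step 5: enter (3,5), '.' pass, move left to (3,4)
Step 6: enter (3,4), '\' deflects left->up, move up to (2,4)
Step 7: enter (2,4), '.' pass, move up to (1,4)
Step 8: enter (1,4), '.' pass, move up to (0,4)
Step 9: enter (0,4), '.' pass, move up to (-1,4)
Step 10: at (-1,4) — EXIT via top edge, pos 4
Distinct cells visited: 9 (path length 9)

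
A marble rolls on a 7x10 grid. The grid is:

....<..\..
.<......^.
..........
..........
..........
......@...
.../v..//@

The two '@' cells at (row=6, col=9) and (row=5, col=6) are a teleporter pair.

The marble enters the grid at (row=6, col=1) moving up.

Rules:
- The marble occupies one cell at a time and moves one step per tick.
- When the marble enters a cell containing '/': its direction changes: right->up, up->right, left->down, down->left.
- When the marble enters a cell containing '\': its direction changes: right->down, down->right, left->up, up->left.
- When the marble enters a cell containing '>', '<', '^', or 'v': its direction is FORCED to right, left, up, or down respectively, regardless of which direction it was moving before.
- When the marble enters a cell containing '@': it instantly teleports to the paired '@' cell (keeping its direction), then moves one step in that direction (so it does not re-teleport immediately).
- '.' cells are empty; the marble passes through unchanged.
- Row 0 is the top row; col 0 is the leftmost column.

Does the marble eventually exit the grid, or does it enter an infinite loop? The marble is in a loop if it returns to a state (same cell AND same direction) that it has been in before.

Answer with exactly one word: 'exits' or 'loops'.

Step 1: enter (6,1), '.' pass, move up to (5,1)
Step 2: enter (5,1), '.' pass, move up to (4,1)
Step 3: enter (4,1), '.' pass, move up to (3,1)
Step 4: enter (3,1), '.' pass, move up to (2,1)
Step 5: enter (2,1), '.' pass, move up to (1,1)
Step 6: enter (1,1), '<' forces up->left, move left to (1,0)
Step 7: enter (1,0), '.' pass, move left to (1,-1)
Step 8: at (1,-1) — EXIT via left edge, pos 1

Answer: exits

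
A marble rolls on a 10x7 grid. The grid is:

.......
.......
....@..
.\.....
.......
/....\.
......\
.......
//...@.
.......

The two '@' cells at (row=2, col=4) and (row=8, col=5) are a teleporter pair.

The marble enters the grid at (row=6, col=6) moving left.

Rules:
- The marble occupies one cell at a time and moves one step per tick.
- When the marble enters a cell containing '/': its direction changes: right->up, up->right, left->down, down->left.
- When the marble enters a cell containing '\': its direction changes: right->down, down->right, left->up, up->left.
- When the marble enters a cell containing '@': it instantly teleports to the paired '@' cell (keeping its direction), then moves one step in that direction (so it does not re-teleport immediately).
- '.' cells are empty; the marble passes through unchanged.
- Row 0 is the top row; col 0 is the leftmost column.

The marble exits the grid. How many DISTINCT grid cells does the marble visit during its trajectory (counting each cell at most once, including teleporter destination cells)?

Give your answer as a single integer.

Answer: 7

Derivation:
Step 1: enter (6,6), '\' deflects left->up, move up to (5,6)
Step 2: enter (5,6), '.' pass, move up to (4,6)
Step 3: enter (4,6), '.' pass, move up to (3,6)
Step 4: enter (3,6), '.' pass, move up to (2,6)
Step 5: enter (2,6), '.' pass, move up to (1,6)
Step 6: enter (1,6), '.' pass, move up to (0,6)
Step 7: enter (0,6), '.' pass, move up to (-1,6)
Step 8: at (-1,6) — EXIT via top edge, pos 6
Distinct cells visited: 7 (path length 7)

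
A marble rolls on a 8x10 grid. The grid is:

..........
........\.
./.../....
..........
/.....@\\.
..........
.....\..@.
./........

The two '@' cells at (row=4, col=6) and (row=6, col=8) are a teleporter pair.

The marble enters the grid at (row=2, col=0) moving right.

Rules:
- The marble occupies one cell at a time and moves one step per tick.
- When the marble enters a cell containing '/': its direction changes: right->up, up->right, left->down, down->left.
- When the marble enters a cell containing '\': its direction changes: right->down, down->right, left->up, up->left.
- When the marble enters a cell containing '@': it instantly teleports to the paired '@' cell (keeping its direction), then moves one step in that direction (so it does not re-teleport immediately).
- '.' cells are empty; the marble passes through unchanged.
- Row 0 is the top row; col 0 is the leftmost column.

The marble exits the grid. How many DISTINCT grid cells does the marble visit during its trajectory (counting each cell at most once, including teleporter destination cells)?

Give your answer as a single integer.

Answer: 4

Derivation:
Step 1: enter (2,0), '.' pass, move right to (2,1)
Step 2: enter (2,1), '/' deflects right->up, move up to (1,1)
Step 3: enter (1,1), '.' pass, move up to (0,1)
Step 4: enter (0,1), '.' pass, move up to (-1,1)
Step 5: at (-1,1) — EXIT via top edge, pos 1
Distinct cells visited: 4 (path length 4)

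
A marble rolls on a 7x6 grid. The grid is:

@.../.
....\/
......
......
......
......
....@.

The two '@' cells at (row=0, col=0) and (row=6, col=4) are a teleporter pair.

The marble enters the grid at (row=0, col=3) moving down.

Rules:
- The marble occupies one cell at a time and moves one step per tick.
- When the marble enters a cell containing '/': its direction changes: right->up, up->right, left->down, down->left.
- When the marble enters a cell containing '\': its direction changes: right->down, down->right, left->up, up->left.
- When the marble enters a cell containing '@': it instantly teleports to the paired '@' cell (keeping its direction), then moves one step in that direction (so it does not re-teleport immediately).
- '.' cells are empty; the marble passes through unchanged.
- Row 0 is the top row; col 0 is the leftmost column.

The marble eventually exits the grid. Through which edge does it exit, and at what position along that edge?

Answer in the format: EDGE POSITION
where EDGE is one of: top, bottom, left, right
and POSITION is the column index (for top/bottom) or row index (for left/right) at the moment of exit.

Step 1: enter (0,3), '.' pass, move down to (1,3)
Step 2: enter (1,3), '.' pass, move down to (2,3)
Step 3: enter (2,3), '.' pass, move down to (3,3)
Step 4: enter (3,3), '.' pass, move down to (4,3)
Step 5: enter (4,3), '.' pass, move down to (5,3)
Step 6: enter (5,3), '.' pass, move down to (6,3)
Step 7: enter (6,3), '.' pass, move down to (7,3)
Step 8: at (7,3) — EXIT via bottom edge, pos 3

Answer: bottom 3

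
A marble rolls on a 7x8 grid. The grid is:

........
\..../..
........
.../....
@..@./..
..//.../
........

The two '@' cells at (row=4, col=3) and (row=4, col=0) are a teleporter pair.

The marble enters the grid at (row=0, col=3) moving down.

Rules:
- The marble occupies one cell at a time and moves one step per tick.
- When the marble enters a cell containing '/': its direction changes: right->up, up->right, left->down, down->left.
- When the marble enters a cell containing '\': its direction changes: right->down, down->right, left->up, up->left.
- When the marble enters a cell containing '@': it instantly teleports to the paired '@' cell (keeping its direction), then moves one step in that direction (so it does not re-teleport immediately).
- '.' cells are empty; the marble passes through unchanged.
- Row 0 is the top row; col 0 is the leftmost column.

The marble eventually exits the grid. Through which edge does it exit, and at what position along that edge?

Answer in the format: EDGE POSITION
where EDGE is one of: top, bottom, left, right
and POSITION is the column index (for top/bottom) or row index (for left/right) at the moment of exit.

Step 1: enter (0,3), '.' pass, move down to (1,3)
Step 2: enter (1,3), '.' pass, move down to (2,3)
Step 3: enter (2,3), '.' pass, move down to (3,3)
Step 4: enter (3,3), '/' deflects down->left, move left to (3,2)
Step 5: enter (3,2), '.' pass, move left to (3,1)
Step 6: enter (3,1), '.' pass, move left to (3,0)
Step 7: enter (3,0), '.' pass, move left to (3,-1)
Step 8: at (3,-1) — EXIT via left edge, pos 3

Answer: left 3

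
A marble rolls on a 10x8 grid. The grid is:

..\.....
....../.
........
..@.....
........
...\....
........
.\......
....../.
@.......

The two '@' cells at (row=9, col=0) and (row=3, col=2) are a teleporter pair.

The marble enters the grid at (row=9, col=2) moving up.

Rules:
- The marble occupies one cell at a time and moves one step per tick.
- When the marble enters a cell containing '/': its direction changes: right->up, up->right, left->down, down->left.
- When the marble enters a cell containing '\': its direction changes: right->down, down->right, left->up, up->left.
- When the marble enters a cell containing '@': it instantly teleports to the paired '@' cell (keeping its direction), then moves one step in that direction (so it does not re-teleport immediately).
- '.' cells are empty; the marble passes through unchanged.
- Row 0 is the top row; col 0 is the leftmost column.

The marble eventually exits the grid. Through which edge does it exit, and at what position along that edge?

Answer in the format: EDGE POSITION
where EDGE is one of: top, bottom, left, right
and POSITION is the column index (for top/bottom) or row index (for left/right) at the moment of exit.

Step 1: enter (9,2), '.' pass, move up to (8,2)
Step 2: enter (8,2), '.' pass, move up to (7,2)
Step 3: enter (7,2), '.' pass, move up to (6,2)
Step 4: enter (6,2), '.' pass, move up to (5,2)
Step 5: enter (5,2), '.' pass, move up to (4,2)
Step 6: enter (4,2), '.' pass, move up to (3,2)
Step 7: enter (3,2), '@' teleport (3,2)->(9,0), also enter (9,0), move up to (8,0)
Step 8: enter (8,0), '.' pass, move up to (7,0)
Step 9: enter (7,0), '.' pass, move up to (6,0)
Step 10: enter (6,0), '.' pass, move up to (5,0)
Step 11: enter (5,0), '.' pass, move up to (4,0)
Step 12: enter (4,0), '.' pass, move up to (3,0)
Step 13: enter (3,0), '.' pass, move up to (2,0)
Step 14: enter (2,0), '.' pass, move up to (1,0)
Step 15: enter (1,0), '.' pass, move up to (0,0)
Step 16: enter (0,0), '.' pass, move up to (-1,0)
Step 17: at (-1,0) — EXIT via top edge, pos 0

Answer: top 0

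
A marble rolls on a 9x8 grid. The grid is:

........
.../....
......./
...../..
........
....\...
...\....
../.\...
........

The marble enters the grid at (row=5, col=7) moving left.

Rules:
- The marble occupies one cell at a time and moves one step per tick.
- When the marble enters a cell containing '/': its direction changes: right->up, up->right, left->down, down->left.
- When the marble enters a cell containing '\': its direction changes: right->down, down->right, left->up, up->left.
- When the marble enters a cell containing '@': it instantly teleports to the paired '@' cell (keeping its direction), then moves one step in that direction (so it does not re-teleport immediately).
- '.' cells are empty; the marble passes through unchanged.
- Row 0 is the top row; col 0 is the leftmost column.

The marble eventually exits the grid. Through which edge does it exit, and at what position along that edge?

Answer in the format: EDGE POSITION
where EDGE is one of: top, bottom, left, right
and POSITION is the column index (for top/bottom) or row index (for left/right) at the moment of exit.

Step 1: enter (5,7), '.' pass, move left to (5,6)
Step 2: enter (5,6), '.' pass, move left to (5,5)
Step 3: enter (5,5), '.' pass, move left to (5,4)
Step 4: enter (5,4), '\' deflects left->up, move up to (4,4)
Step 5: enter (4,4), '.' pass, move up to (3,4)
Step 6: enter (3,4), '.' pass, move up to (2,4)
Step 7: enter (2,4), '.' pass, move up to (1,4)
Step 8: enter (1,4), '.' pass, move up to (0,4)
Step 9: enter (0,4), '.' pass, move up to (-1,4)
Step 10: at (-1,4) — EXIT via top edge, pos 4

Answer: top 4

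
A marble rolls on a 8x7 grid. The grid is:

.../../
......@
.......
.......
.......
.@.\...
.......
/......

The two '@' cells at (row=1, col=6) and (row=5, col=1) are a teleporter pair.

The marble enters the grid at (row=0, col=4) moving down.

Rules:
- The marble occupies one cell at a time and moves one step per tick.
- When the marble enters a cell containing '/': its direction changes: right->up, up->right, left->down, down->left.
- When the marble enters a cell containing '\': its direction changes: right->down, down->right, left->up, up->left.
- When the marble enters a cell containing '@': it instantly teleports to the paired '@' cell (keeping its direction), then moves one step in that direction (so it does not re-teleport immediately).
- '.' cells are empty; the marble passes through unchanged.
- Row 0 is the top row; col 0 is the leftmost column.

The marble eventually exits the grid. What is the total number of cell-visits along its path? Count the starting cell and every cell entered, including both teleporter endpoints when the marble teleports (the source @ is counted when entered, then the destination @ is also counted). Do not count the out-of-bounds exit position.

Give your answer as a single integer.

Answer: 8

Derivation:
Step 1: enter (0,4), '.' pass, move down to (1,4)
Step 2: enter (1,4), '.' pass, move down to (2,4)
Step 3: enter (2,4), '.' pass, move down to (3,4)
Step 4: enter (3,4), '.' pass, move down to (4,4)
Step 5: enter (4,4), '.' pass, move down to (5,4)
Step 6: enter (5,4), '.' pass, move down to (6,4)
Step 7: enter (6,4), '.' pass, move down to (7,4)
Step 8: enter (7,4), '.' pass, move down to (8,4)
Step 9: at (8,4) — EXIT via bottom edge, pos 4
Path length (cell visits): 8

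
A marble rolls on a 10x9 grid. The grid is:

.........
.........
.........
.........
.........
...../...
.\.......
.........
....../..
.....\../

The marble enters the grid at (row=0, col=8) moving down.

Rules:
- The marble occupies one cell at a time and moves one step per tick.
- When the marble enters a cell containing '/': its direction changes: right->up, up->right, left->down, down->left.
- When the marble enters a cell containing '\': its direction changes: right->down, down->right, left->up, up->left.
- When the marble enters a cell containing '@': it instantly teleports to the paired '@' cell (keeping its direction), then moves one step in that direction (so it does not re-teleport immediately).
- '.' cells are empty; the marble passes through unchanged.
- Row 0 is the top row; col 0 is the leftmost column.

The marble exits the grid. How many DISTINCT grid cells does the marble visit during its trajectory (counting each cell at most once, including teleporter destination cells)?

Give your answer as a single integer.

Step 1: enter (0,8), '.' pass, move down to (1,8)
Step 2: enter (1,8), '.' pass, move down to (2,8)
Step 3: enter (2,8), '.' pass, move down to (3,8)
Step 4: enter (3,8), '.' pass, move down to (4,8)
Step 5: enter (4,8), '.' pass, move down to (5,8)
Step 6: enter (5,8), '.' pass, move down to (6,8)
Step 7: enter (6,8), '.' pass, move down to (7,8)
Step 8: enter (7,8), '.' pass, move down to (8,8)
Step 9: enter (8,8), '.' pass, move down to (9,8)
Step 10: enter (9,8), '/' deflects down->left, move left to (9,7)
Step 11: enter (9,7), '.' pass, move left to (9,6)
Step 12: enter (9,6), '.' pass, move left to (9,5)
Step 13: enter (9,5), '\' deflects left->up, move up to (8,5)
Step 14: enter (8,5), '.' pass, move up to (7,5)
Step 15: enter (7,5), '.' pass, move up to (6,5)
Step 16: enter (6,5), '.' pass, move up to (5,5)
Step 17: enter (5,5), '/' deflects up->right, move right to (5,6)
Step 18: enter (5,6), '.' pass, move right to (5,7)
Step 19: enter (5,7), '.' pass, move right to (5,8)
Step 20: enter (5,8), '.' pass, move right to (5,9)
Step 21: at (5,9) — EXIT via right edge, pos 5
Distinct cells visited: 19 (path length 20)

Answer: 19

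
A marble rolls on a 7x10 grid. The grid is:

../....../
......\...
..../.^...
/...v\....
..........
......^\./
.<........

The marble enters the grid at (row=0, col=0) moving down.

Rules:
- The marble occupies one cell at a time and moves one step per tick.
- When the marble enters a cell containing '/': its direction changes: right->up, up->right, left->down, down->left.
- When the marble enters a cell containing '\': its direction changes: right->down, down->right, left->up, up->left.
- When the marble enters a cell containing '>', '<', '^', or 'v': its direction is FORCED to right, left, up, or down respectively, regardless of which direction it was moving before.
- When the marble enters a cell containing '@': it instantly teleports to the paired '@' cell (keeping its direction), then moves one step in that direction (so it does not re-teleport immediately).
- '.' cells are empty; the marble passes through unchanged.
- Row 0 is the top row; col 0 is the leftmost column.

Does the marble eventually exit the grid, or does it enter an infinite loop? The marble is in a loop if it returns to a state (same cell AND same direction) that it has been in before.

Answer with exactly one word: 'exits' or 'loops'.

Answer: exits

Derivation:
Step 1: enter (0,0), '.' pass, move down to (1,0)
Step 2: enter (1,0), '.' pass, move down to (2,0)
Step 3: enter (2,0), '.' pass, move down to (3,0)
Step 4: enter (3,0), '/' deflects down->left, move left to (3,-1)
Step 5: at (3,-1) — EXIT via left edge, pos 3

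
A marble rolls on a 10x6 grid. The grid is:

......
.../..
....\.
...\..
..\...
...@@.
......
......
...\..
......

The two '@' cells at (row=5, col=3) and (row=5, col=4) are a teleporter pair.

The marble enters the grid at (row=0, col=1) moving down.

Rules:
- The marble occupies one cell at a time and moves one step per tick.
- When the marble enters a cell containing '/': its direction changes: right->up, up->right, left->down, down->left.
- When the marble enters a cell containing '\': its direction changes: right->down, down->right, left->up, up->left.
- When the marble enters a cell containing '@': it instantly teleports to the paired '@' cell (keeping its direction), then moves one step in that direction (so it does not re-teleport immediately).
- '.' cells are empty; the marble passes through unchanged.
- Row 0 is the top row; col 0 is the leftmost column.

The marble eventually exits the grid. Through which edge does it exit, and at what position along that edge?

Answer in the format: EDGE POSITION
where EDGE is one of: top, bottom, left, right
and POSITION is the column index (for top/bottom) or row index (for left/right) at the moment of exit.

Step 1: enter (0,1), '.' pass, move down to (1,1)
Step 2: enter (1,1), '.' pass, move down to (2,1)
Step 3: enter (2,1), '.' pass, move down to (3,1)
Step 4: enter (3,1), '.' pass, move down to (4,1)
Step 5: enter (4,1), '.' pass, move down to (5,1)
Step 6: enter (5,1), '.' pass, move down to (6,1)
Step 7: enter (6,1), '.' pass, move down to (7,1)
Step 8: enter (7,1), '.' pass, move down to (8,1)
Step 9: enter (8,1), '.' pass, move down to (9,1)
Step 10: enter (9,1), '.' pass, move down to (10,1)
Step 11: at (10,1) — EXIT via bottom edge, pos 1

Answer: bottom 1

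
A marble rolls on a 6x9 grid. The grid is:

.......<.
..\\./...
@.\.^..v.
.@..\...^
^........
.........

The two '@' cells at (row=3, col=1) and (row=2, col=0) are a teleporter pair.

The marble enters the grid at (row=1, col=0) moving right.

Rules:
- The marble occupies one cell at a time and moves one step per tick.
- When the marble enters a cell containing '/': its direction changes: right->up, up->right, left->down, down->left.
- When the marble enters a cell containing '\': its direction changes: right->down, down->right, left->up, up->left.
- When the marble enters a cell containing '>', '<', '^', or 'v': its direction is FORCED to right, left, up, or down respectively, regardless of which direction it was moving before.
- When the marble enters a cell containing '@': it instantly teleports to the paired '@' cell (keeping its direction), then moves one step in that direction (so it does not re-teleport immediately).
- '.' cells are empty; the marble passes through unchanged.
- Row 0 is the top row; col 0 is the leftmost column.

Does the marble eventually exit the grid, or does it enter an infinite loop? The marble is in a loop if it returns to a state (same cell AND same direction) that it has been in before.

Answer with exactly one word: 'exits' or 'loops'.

Step 1: enter (1,0), '.' pass, move right to (1,1)
Step 2: enter (1,1), '.' pass, move right to (1,2)
Step 3: enter (1,2), '\' deflects right->down, move down to (2,2)
Step 4: enter (2,2), '\' deflects down->right, move right to (2,3)
Step 5: enter (2,3), '.' pass, move right to (2,4)
Step 6: enter (2,4), '^' forces right->up, move up to (1,4)
Step 7: enter (1,4), '.' pass, move up to (0,4)
Step 8: enter (0,4), '.' pass, move up to (-1,4)
Step 9: at (-1,4) — EXIT via top edge, pos 4

Answer: exits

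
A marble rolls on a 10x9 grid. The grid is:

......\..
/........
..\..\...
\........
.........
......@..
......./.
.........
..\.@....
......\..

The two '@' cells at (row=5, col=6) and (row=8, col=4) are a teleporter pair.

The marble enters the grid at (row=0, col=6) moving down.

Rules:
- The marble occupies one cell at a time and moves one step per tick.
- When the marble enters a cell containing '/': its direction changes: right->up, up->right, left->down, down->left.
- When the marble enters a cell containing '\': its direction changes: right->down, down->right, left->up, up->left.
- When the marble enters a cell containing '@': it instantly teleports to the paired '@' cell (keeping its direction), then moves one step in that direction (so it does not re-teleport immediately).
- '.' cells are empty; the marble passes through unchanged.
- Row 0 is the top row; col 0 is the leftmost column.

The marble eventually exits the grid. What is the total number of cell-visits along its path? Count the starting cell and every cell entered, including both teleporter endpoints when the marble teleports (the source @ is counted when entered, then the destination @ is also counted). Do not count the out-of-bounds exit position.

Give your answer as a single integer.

Step 1: enter (0,6), '\' deflects down->right, move right to (0,7)
Step 2: enter (0,7), '.' pass, move right to (0,8)
Step 3: enter (0,8), '.' pass, move right to (0,9)
Step 4: at (0,9) — EXIT via right edge, pos 0
Path length (cell visits): 3

Answer: 3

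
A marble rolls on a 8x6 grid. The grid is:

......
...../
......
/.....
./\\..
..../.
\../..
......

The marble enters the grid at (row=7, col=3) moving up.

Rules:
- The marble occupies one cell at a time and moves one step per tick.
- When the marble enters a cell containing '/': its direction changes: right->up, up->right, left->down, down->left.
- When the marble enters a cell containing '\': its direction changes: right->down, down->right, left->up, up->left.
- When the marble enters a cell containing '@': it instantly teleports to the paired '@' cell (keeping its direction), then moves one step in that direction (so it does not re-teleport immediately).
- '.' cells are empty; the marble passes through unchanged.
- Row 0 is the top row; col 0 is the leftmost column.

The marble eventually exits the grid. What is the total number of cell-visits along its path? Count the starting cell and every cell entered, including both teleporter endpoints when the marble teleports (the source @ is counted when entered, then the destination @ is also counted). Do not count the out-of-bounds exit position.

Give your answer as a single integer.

Step 1: enter (7,3), '.' pass, move up to (6,3)
Step 2: enter (6,3), '/' deflects up->right, move right to (6,4)
Step 3: enter (6,4), '.' pass, move right to (6,5)
Step 4: enter (6,5), '.' pass, move right to (6,6)
Step 5: at (6,6) — EXIT via right edge, pos 6
Path length (cell visits): 4

Answer: 4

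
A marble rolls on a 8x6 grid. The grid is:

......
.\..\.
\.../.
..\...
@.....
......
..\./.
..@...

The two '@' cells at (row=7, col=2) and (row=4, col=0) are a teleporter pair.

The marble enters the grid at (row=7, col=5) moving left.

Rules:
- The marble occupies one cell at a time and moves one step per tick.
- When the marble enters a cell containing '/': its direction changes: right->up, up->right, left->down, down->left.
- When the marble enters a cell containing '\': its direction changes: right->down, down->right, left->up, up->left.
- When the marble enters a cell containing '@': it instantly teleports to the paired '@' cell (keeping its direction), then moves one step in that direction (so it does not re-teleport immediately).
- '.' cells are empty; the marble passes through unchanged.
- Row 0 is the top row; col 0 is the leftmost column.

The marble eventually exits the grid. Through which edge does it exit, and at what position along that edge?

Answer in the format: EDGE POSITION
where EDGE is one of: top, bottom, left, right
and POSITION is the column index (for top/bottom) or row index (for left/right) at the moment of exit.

Step 1: enter (7,5), '.' pass, move left to (7,4)
Step 2: enter (7,4), '.' pass, move left to (7,3)
Step 3: enter (7,3), '.' pass, move left to (7,2)
Step 4: enter (7,2), '@' teleport (7,2)->(4,0), also enter (4,0), move left to (4,-1)
Step 5: at (4,-1) — EXIT via left edge, pos 4

Answer: left 4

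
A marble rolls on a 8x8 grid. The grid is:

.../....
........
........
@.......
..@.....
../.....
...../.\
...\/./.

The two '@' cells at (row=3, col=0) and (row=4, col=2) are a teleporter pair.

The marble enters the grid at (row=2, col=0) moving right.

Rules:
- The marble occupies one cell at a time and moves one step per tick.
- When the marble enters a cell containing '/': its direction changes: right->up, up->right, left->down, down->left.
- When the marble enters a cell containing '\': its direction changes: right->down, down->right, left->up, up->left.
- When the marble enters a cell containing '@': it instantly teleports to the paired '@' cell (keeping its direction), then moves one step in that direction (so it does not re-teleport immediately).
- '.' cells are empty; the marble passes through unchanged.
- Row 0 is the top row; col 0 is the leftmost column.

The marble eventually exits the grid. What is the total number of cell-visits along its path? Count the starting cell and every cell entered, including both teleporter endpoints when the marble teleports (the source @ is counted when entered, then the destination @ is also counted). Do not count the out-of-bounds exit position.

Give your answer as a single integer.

Step 1: enter (2,0), '.' pass, move right to (2,1)
Step 2: enter (2,1), '.' pass, move right to (2,2)
Step 3: enter (2,2), '.' pass, move right to (2,3)
Step 4: enter (2,3), '.' pass, move right to (2,4)
Step 5: enter (2,4), '.' pass, move right to (2,5)
Step 6: enter (2,5), '.' pass, move right to (2,6)
Step 7: enter (2,6), '.' pass, move right to (2,7)
Step 8: enter (2,7), '.' pass, move right to (2,8)
Step 9: at (2,8) — EXIT via right edge, pos 2
Path length (cell visits): 8

Answer: 8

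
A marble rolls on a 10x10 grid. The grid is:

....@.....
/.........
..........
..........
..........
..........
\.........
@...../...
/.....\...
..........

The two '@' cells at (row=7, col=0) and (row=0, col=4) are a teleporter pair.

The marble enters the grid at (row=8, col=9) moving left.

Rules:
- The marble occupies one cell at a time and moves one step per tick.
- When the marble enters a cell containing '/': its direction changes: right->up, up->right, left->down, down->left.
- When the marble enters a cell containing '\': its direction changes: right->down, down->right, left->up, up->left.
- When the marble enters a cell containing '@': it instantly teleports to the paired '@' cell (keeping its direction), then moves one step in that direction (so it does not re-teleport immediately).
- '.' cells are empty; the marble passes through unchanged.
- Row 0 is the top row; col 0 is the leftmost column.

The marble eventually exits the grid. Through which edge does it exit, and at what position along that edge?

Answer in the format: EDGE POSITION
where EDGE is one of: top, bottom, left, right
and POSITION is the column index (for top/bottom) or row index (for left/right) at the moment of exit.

Answer: right 7

Derivation:
Step 1: enter (8,9), '.' pass, move left to (8,8)
Step 2: enter (8,8), '.' pass, move left to (8,7)
Step 3: enter (8,7), '.' pass, move left to (8,6)
Step 4: enter (8,6), '\' deflects left->up, move up to (7,6)
Step 5: enter (7,6), '/' deflects up->right, move right to (7,7)
Step 6: enter (7,7), '.' pass, move right to (7,8)
Step 7: enter (7,8), '.' pass, move right to (7,9)
Step 8: enter (7,9), '.' pass, move right to (7,10)
Step 9: at (7,10) — EXIT via right edge, pos 7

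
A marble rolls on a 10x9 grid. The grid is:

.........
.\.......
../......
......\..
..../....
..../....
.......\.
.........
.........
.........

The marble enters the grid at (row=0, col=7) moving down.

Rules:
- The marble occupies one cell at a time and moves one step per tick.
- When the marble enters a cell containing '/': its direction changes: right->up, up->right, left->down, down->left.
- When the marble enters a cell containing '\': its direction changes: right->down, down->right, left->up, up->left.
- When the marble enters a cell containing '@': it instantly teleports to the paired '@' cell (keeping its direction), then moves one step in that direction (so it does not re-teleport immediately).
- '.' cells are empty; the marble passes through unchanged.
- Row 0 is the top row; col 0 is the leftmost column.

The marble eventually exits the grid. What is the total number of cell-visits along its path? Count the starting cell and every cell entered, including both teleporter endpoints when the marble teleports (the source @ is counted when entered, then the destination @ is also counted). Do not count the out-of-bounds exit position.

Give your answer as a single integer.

Step 1: enter (0,7), '.' pass, move down to (1,7)
Step 2: enter (1,7), '.' pass, move down to (2,7)
Step 3: enter (2,7), '.' pass, move down to (3,7)
Step 4: enter (3,7), '.' pass, move down to (4,7)
Step 5: enter (4,7), '.' pass, move down to (5,7)
Step 6: enter (5,7), '.' pass, move down to (6,7)
Step 7: enter (6,7), '\' deflects down->right, move right to (6,8)
Step 8: enter (6,8), '.' pass, move right to (6,9)
Step 9: at (6,9) — EXIT via right edge, pos 6
Path length (cell visits): 8

Answer: 8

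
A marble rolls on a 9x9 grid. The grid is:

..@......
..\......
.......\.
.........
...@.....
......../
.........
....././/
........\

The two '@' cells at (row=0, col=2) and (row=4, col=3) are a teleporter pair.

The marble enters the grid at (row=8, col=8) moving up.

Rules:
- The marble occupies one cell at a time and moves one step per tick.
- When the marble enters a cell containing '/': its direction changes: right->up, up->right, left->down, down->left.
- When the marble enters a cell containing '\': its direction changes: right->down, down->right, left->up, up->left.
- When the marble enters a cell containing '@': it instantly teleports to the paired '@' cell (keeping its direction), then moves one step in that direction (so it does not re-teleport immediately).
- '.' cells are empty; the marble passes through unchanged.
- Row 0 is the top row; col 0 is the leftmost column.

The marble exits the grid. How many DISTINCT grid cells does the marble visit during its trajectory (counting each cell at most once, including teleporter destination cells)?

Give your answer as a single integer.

Step 1: enter (8,8), '\' deflects up->left, move left to (8,7)
Step 2: enter (8,7), '.' pass, move left to (8,6)
Step 3: enter (8,6), '.' pass, move left to (8,5)
Step 4: enter (8,5), '.' pass, move left to (8,4)
Step 5: enter (8,4), '.' pass, move left to (8,3)
Step 6: enter (8,3), '.' pass, move left to (8,2)
Step 7: enter (8,2), '.' pass, move left to (8,1)
Step 8: enter (8,1), '.' pass, move left to (8,0)
Step 9: enter (8,0), '.' pass, move left to (8,-1)
Step 10: at (8,-1) — EXIT via left edge, pos 8
Distinct cells visited: 9 (path length 9)

Answer: 9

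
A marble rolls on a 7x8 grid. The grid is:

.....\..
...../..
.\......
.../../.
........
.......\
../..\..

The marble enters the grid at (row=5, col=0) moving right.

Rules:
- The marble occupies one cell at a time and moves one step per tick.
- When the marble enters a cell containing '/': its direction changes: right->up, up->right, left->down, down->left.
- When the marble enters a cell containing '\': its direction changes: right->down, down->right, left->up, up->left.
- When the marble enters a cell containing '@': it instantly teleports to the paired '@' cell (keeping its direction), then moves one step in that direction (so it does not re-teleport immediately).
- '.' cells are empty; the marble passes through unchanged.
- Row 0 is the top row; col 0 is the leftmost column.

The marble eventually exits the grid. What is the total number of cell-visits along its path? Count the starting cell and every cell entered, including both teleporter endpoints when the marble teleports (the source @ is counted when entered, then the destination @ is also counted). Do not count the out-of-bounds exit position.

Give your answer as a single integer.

Answer: 9

Derivation:
Step 1: enter (5,0), '.' pass, move right to (5,1)
Step 2: enter (5,1), '.' pass, move right to (5,2)
Step 3: enter (5,2), '.' pass, move right to (5,3)
Step 4: enter (5,3), '.' pass, move right to (5,4)
Step 5: enter (5,4), '.' pass, move right to (5,5)
Step 6: enter (5,5), '.' pass, move right to (5,6)
Step 7: enter (5,6), '.' pass, move right to (5,7)
Step 8: enter (5,7), '\' deflects right->down, move down to (6,7)
Step 9: enter (6,7), '.' pass, move down to (7,7)
Step 10: at (7,7) — EXIT via bottom edge, pos 7
Path length (cell visits): 9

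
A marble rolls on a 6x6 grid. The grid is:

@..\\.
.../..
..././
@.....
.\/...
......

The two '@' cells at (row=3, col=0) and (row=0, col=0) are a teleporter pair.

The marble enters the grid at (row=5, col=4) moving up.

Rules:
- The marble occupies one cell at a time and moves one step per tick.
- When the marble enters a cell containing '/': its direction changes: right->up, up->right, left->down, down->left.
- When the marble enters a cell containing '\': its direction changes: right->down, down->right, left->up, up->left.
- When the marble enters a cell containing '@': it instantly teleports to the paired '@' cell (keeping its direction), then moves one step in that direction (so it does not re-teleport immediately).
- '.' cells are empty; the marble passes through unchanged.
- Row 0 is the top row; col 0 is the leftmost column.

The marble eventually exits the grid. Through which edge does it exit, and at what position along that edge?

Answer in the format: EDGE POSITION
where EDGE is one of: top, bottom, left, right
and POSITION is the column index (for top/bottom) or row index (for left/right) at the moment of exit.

Step 1: enter (5,4), '.' pass, move up to (4,4)
Step 2: enter (4,4), '.' pass, move up to (3,4)
Step 3: enter (3,4), '.' pass, move up to (2,4)
Step 4: enter (2,4), '.' pass, move up to (1,4)
Step 5: enter (1,4), '.' pass, move up to (0,4)
Step 6: enter (0,4), '\' deflects up->left, move left to (0,3)
Step 7: enter (0,3), '\' deflects left->up, move up to (-1,3)
Step 8: at (-1,3) — EXIT via top edge, pos 3

Answer: top 3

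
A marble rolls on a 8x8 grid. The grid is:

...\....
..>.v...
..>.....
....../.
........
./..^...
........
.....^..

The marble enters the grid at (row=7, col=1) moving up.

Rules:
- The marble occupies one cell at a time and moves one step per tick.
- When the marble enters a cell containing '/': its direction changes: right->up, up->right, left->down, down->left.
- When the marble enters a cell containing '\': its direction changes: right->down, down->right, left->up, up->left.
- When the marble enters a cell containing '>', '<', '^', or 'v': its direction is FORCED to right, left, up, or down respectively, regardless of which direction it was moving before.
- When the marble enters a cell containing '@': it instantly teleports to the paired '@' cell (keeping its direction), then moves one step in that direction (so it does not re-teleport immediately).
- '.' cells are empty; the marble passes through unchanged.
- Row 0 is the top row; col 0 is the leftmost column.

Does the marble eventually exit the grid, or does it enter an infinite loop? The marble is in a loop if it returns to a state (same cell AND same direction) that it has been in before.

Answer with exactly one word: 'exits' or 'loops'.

Step 1: enter (7,1), '.' pass, move up to (6,1)
Step 2: enter (6,1), '.' pass, move up to (5,1)
Step 3: enter (5,1), '/' deflects up->right, move right to (5,2)
Step 4: enter (5,2), '.' pass, move right to (5,3)
Step 5: enter (5,3), '.' pass, move right to (5,4)
Step 6: enter (5,4), '^' forces right->up, move up to (4,4)
Step 7: enter (4,4), '.' pass, move up to (3,4)
Step 8: enter (3,4), '.' pass, move up to (2,4)
Step 9: enter (2,4), '.' pass, move up to (1,4)
Step 10: enter (1,4), 'v' forces up->down, move down to (2,4)
Step 11: enter (2,4), '.' pass, move down to (3,4)
Step 12: enter (3,4), '.' pass, move down to (4,4)
Step 13: enter (4,4), '.' pass, move down to (5,4)
Step 14: enter (5,4), '^' forces down->up, move up to (4,4)
Step 15: at (4,4) dir=up — LOOP DETECTED (seen before)

Answer: loops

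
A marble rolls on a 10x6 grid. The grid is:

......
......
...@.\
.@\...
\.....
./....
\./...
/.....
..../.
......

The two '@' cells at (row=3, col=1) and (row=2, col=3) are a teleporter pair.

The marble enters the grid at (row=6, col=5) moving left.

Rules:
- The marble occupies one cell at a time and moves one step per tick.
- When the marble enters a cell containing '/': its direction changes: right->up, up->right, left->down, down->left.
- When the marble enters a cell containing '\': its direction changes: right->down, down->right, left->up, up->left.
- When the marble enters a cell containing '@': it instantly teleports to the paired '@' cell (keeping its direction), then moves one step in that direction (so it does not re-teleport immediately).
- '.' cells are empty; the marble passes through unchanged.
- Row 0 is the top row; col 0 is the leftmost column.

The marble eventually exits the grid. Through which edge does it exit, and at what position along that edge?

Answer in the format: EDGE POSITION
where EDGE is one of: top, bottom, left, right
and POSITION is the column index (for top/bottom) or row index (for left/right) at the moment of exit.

Step 1: enter (6,5), '.' pass, move left to (6,4)
Step 2: enter (6,4), '.' pass, move left to (6,3)
Step 3: enter (6,3), '.' pass, move left to (6,2)
Step 4: enter (6,2), '/' deflects left->down, move down to (7,2)
Step 5: enter (7,2), '.' pass, move down to (8,2)
Step 6: enter (8,2), '.' pass, move down to (9,2)
Step 7: enter (9,2), '.' pass, move down to (10,2)
Step 8: at (10,2) — EXIT via bottom edge, pos 2

Answer: bottom 2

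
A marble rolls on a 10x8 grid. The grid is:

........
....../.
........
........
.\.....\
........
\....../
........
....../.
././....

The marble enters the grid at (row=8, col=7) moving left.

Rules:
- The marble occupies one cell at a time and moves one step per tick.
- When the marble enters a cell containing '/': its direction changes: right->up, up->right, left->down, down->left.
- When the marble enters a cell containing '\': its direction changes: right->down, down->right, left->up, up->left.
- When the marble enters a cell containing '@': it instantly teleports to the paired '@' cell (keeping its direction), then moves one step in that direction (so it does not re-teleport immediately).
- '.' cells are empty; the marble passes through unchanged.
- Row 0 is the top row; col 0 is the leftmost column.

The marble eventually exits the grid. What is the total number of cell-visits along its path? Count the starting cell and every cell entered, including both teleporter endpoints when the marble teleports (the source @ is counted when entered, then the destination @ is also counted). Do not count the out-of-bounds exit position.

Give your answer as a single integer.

Answer: 3

Derivation:
Step 1: enter (8,7), '.' pass, move left to (8,6)
Step 2: enter (8,6), '/' deflects left->down, move down to (9,6)
Step 3: enter (9,6), '.' pass, move down to (10,6)
Step 4: at (10,6) — EXIT via bottom edge, pos 6
Path length (cell visits): 3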